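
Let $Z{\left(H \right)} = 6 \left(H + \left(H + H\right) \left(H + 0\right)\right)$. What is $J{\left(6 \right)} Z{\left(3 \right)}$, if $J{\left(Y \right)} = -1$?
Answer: $-126$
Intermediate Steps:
$Z{\left(H \right)} = 6 H + 12 H^{2}$ ($Z{\left(H \right)} = 6 \left(H + 2 H H\right) = 6 \left(H + 2 H^{2}\right) = 6 H + 12 H^{2}$)
$J{\left(6 \right)} Z{\left(3 \right)} = - 6 \cdot 3 \left(1 + 2 \cdot 3\right) = - 6 \cdot 3 \left(1 + 6\right) = - 6 \cdot 3 \cdot 7 = \left(-1\right) 126 = -126$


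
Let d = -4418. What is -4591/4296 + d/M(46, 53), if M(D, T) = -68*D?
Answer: 577385/1679736 ≈ 0.34374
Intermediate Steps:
-4591/4296 + d/M(46, 53) = -4591/4296 - 4418/((-68*46)) = -4591*1/4296 - 4418/(-3128) = -4591/4296 - 4418*(-1/3128) = -4591/4296 + 2209/1564 = 577385/1679736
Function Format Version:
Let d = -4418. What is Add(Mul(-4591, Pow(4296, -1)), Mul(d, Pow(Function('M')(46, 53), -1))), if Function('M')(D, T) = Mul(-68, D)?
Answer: Rational(577385, 1679736) ≈ 0.34374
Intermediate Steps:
Add(Mul(-4591, Pow(4296, -1)), Mul(d, Pow(Function('M')(46, 53), -1))) = Add(Mul(-4591, Pow(4296, -1)), Mul(-4418, Pow(Mul(-68, 46), -1))) = Add(Mul(-4591, Rational(1, 4296)), Mul(-4418, Pow(-3128, -1))) = Add(Rational(-4591, 4296), Mul(-4418, Rational(-1, 3128))) = Add(Rational(-4591, 4296), Rational(2209, 1564)) = Rational(577385, 1679736)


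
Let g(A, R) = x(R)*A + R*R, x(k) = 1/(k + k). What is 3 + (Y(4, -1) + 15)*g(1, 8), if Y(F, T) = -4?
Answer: 11323/16 ≈ 707.69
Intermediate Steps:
x(k) = 1/(2*k)
g(A, R) = R² + A/(2*R) (g(A, R) = (1/(2*R))*A + R*R = A/(2*R) + R² = R² + A/(2*R))
3 + (Y(4, -1) + 15)*g(1, 8) = 3 + (-4 + 15)*((8³ + (½)*1)/8) = 3 + 11*((512 + ½)/8) = 3 + 11*((⅛)*(1025/2)) = 3 + 11*(1025/16) = 3 + 11275/16 = 11323/16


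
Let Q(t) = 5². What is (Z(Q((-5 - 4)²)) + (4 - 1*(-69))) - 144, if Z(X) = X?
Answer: -46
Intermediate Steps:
Q(t) = 25
(Z(Q((-5 - 4)²)) + (4 - 1*(-69))) - 144 = (25 + (4 - 1*(-69))) - 144 = (25 + (4 + 69)) - 144 = (25 + 73) - 144 = 98 - 144 = -46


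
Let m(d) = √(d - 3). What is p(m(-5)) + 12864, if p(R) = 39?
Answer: 12903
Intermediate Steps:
m(d) = √(-3 + d)
p(m(-5)) + 12864 = 39 + 12864 = 12903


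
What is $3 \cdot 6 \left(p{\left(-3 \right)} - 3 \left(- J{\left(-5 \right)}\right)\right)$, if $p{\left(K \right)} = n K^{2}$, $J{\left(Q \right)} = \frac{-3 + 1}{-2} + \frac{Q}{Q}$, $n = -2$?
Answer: $-216$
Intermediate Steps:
$J{\left(Q \right)} = 2$ ($J{\left(Q \right)} = \left(-2\right) \left(- \frac{1}{2}\right) + 1 = 1 + 1 = 2$)
$p{\left(K \right)} = - 2 K^{2}$
$3 \cdot 6 \left(p{\left(-3 \right)} - 3 \left(- J{\left(-5 \right)}\right)\right) = 3 \cdot 6 \left(- 2 \left(-3\right)^{2} - 3 \left(\left(-1\right) 2\right)\right) = 18 \left(\left(-2\right) 9 - -6\right) = 18 \left(-18 + 6\right) = 18 \left(-12\right) = -216$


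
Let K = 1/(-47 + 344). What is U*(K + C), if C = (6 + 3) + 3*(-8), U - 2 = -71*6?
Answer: 1888496/297 ≈ 6358.6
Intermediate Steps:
U = -424 (U = 2 - 71*6 = 2 - 426 = -424)
K = 1/297 ≈ 0.0033670
C = -15 (C = 9 - 24 = -15)
U*(K + C) = -424*(1/297 - 15) = -424*(-4454/297) = 1888496/297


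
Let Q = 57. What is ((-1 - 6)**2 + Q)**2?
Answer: 11236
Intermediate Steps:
((-1 - 6)**2 + Q)**2 = ((-1 - 6)**2 + 57)**2 = ((-7)**2 + 57)**2 = (49 + 57)**2 = 106**2 = 11236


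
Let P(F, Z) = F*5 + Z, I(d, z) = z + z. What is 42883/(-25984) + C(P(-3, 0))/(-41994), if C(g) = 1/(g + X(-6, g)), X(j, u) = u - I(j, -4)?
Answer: -9904551365/6001446528 ≈ -1.6504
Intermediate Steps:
I(d, z) = 2*z
X(j, u) = 8 + u (X(j, u) = u - 2*(-4) = u - 1*(-8) = u + 8 = 8 + u)
P(F, Z) = Z + 5*F (P(F, Z) = 5*F + Z = Z + 5*F)
C(g) = 1/(8 + 2*g) (C(g) = 1/(g + (8 + g)) = 1/(8 + 2*g))
42883/(-25984) + C(P(-3, 0))/(-41994) = 42883/(-25984) + (1/(2*(4 + (0 + 5*(-3)))))/(-41994) = 42883*(-1/25984) + (1/(2*(4 + (0 - 15))))*(-1/41994) = -42883/25984 + (1/(2*(4 - 15)))*(-1/41994) = -42883/25984 + ((1/2)/(-11))*(-1/41994) = -42883/25984 + ((1/2)*(-1/11))*(-1/41994) = -42883/25984 - 1/22*(-1/41994) = -42883/25984 + 1/923868 = -9904551365/6001446528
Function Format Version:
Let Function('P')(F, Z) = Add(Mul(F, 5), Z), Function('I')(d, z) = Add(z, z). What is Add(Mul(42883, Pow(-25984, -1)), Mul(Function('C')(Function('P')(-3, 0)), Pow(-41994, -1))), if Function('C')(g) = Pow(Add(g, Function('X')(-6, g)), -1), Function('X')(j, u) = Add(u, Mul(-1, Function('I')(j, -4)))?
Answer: Rational(-9904551365, 6001446528) ≈ -1.6504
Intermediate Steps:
Function('I')(d, z) = Mul(2, z)
Function('X')(j, u) = Add(8, u) (Function('X')(j, u) = Add(u, Mul(-1, Mul(2, -4))) = Add(u, Mul(-1, -8)) = Add(u, 8) = Add(8, u))
Function('P')(F, Z) = Add(Z, Mul(5, F)) (Function('P')(F, Z) = Add(Mul(5, F), Z) = Add(Z, Mul(5, F)))
Function('C')(g) = Pow(Add(8, Mul(2, g)), -1) (Function('C')(g) = Pow(Add(g, Add(8, g)), -1) = Pow(Add(8, Mul(2, g)), -1))
Add(Mul(42883, Pow(-25984, -1)), Mul(Function('C')(Function('P')(-3, 0)), Pow(-41994, -1))) = Add(Mul(42883, Pow(-25984, -1)), Mul(Mul(Rational(1, 2), Pow(Add(4, Add(0, Mul(5, -3))), -1)), Pow(-41994, -1))) = Add(Mul(42883, Rational(-1, 25984)), Mul(Mul(Rational(1, 2), Pow(Add(4, Add(0, -15)), -1)), Rational(-1, 41994))) = Add(Rational(-42883, 25984), Mul(Mul(Rational(1, 2), Pow(Add(4, -15), -1)), Rational(-1, 41994))) = Add(Rational(-42883, 25984), Mul(Mul(Rational(1, 2), Pow(-11, -1)), Rational(-1, 41994))) = Add(Rational(-42883, 25984), Mul(Mul(Rational(1, 2), Rational(-1, 11)), Rational(-1, 41994))) = Add(Rational(-42883, 25984), Mul(Rational(-1, 22), Rational(-1, 41994))) = Add(Rational(-42883, 25984), Rational(1, 923868)) = Rational(-9904551365, 6001446528)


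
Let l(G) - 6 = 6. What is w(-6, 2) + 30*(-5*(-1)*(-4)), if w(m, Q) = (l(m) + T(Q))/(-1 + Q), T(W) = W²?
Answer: -584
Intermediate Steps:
l(G) = 12 (l(G) = 6 + 6 = 12)
w(m, Q) = (12 + Q²)/(-1 + Q)
w(-6, 2) + 30*(-5*(-1)*(-4)) = (12 + 2²)/(-1 + 2) + 30*(-5*(-1)*(-4)) = (12 + 4)/1 + 30*(5*(-4)) = 1*16 + 30*(-20) = 16 - 600 = -584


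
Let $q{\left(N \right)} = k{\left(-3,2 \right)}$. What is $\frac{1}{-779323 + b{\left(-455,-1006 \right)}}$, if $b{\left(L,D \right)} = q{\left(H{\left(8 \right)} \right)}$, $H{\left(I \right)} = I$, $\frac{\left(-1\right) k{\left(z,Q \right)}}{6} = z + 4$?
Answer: $- \frac{1}{779329} \approx -1.2832 \cdot 10^{-6}$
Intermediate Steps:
$k{\left(z,Q \right)} = -24 - 6 z$ ($k{\left(z,Q \right)} = - 6 \left(z + 4\right) = - 6 \left(4 + z\right) = -24 - 6 z$)
$q{\left(N \right)} = -6$ ($q{\left(N \right)} = -24 - -18 = -24 + 18 = -6$)
$b{\left(L,D \right)} = -6$
$\frac{1}{-779323 + b{\left(-455,-1006 \right)}} = \frac{1}{-779323 - 6} = \frac{1}{-779329} = - \frac{1}{779329}$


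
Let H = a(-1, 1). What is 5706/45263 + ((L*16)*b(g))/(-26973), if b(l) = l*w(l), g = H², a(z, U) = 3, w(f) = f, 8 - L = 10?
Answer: 3348514/15072579 ≈ 0.22216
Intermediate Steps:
L = -2 (L = 8 - 1*10 = 8 - 10 = -2)
H = 3
g = 9 (g = 3² = 9)
b(l) = l² (b(l) = l*l = l²)
5706/45263 + ((L*16)*b(g))/(-26973) = 5706/45263 + (-2*16*9²)/(-26973) = 5706*(1/45263) - 32*81*(-1/26973) = 5706/45263 - 2592*(-1/26973) = 5706/45263 + 32/333 = 3348514/15072579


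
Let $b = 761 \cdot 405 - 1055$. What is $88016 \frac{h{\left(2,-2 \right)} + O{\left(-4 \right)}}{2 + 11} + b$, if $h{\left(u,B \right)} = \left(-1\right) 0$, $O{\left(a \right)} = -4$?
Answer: $\frac{3640886}{13} \approx 2.8007 \cdot 10^{5}$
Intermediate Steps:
$h{\left(u,B \right)} = 0$
$b = 307150$ ($b = 308205 - 1055 = 307150$)
$88016 \frac{h{\left(2,-2 \right)} + O{\left(-4 \right)}}{2 + 11} + b = 88016 \frac{0 - 4}{2 + 11} + 307150 = 88016 \left(- \frac{4}{13}\right) + 307150 = - \frac{352064}{13} + 307150 = \frac{3640886}{13}$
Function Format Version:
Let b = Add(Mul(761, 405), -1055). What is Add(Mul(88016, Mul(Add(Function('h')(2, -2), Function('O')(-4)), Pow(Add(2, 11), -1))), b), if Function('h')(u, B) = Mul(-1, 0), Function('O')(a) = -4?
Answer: Rational(3640886, 13) ≈ 2.8007e+5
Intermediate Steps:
Function('h')(u, B) = 0
b = 307150 (b = Add(308205, -1055) = 307150)
Add(Mul(88016, Mul(Add(Function('h')(2, -2), Function('O')(-4)), Pow(Add(2, 11), -1))), b) = Add(Mul(88016, Mul(Add(0, -4), Pow(Add(2, 11), -1))), 307150) = Add(Mul(88016, Mul(-4, Pow(13, -1))), 307150) = Add(Mul(88016, Mul(-4, Rational(1, 13))), 307150) = Add(Mul(88016, Rational(-4, 13)), 307150) = Add(Rational(-352064, 13), 307150) = Rational(3640886, 13)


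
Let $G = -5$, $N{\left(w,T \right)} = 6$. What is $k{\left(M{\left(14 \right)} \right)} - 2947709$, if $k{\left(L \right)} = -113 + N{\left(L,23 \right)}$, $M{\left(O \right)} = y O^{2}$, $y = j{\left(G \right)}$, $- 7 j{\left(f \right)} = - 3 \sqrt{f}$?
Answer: $-2947816$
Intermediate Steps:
$j{\left(f \right)} = \frac{3 \sqrt{f}}{7}$ ($j{\left(f \right)} = - \frac{\left(-3\right) \sqrt{f}}{7} = \frac{3 \sqrt{f}}{7}$)
$y = \frac{3 i \sqrt{5}}{7}$ ($y = \frac{3 \sqrt{-5}}{7} = \frac{3 i \sqrt{5}}{7} \approx 0.95831 i$)
$M{\left(O \right)} = \frac{3 i \sqrt{5} O^{2}}{7}$ ($M{\left(O \right)} = \frac{3 i \sqrt{5}}{7} O^{2} = \frac{3 i \sqrt{5} O^{2}}{7}$)
$k{\left(L \right)} = -107$ ($k{\left(L \right)} = -113 + 6 = -107$)
$k{\left(M{\left(14 \right)} \right)} - 2947709 = -107 - 2947709 = -2947816$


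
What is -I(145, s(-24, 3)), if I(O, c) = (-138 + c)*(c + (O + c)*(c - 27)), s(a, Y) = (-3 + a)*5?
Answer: -479115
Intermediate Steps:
s(a, Y) = -15 + 5*a
I(O, c) = (-138 + c)*(c + (-27 + c)*(O + c)) (I(O, c) = (-138 + c)*(c + (O + c)*(-27 + c)) = (-138 + c)*(c + (-27 + c)*(O + c)))
-I(145, s(-24, 3)) = -((-15 + 5*(-24))³ - 164*(-15 + 5*(-24))² + 3588*(-15 + 5*(-24)) + 3726*145 + 145*(-15 + 5*(-24))² - 165*145*(-15 + 5*(-24))) = -((-15 - 120)³ - 164*(-15 - 120)² + 3588*(-15 - 120) + 540270 + 145*(-15 - 120)² - 165*145*(-15 - 120)) = -((-135)³ - 164*(-135)² + 3588*(-135) + 540270 + 145*(-135)² - 165*145*(-135)) = -(-2460375 - 164*18225 - 484380 + 540270 + 145*18225 + 3229875) = -(-2460375 - 2988900 - 484380 + 540270 + 2642625 + 3229875) = -1*479115 = -479115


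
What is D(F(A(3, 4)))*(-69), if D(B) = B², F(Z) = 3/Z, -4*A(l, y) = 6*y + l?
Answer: -368/27 ≈ -13.630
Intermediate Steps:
A(l, y) = -3*y/2 - l/4 (A(l, y) = -(6*y + l)/4 = -(l + 6*y)/4 = -3*y/2 - l/4)
D(F(A(3, 4)))*(-69) = (3/(-3/2*4 - ¼*3))²*(-69) = (3/(-6 - ¾))²*(-69) = (3/(-27/4))²*(-69) = (3*(-4/27))²*(-69) = (-4/9)²*(-69) = (16/81)*(-69) = -368/27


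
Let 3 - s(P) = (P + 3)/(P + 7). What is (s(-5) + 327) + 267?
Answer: 598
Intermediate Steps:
s(P) = 3 - (3 + P)/(7 + P) (s(P) = 3 - (P + 3)/(P + 7) = 3 - (3 + P)/(7 + P))
(s(-5) + 327) + 267 = (2*(9 - 5)/(7 - 5) + 327) + 267 = (2*4/2 + 327) + 267 = (2*(½)*4 + 327) + 267 = (4 + 327) + 267 = 331 + 267 = 598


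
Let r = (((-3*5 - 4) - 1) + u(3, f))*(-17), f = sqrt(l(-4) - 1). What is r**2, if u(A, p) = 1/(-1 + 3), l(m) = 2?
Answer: 439569/4 ≈ 1.0989e+5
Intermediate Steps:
f = 1 (f = sqrt(2 - 1) = sqrt(1) = 1)
u(A, p) = 1/2
r = 663/2 (r = (((-3*5 - 4) - 1) + 1/2)*(-17) = (((-15 - 4) - 1) + 1/2)*(-17) = ((-19 - 1) + 1/2)*(-17) = (-20 + 1/2)*(-17) = -39/2*(-17) = 663/2 ≈ 331.50)
r**2 = (663/2)**2 = 439569/4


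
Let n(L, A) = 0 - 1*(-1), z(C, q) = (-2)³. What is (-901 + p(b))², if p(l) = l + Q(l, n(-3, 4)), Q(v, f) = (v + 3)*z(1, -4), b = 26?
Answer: 1225449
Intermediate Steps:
z(C, q) = -8
n(L, A) = 1 (n(L, A) = 0 + 1 = 1)
Q(v, f) = -24 - 8*v (Q(v, f) = (v + 3)*(-8) = (3 + v)*(-8) = -24 - 8*v)
p(l) = -24 - 7*l (p(l) = l + (-24 - 8*l) = -24 - 7*l)
(-901 + p(b))² = (-901 + (-24 - 7*26))² = (-901 + (-24 - 182))² = (-901 - 206)² = (-1107)² = 1225449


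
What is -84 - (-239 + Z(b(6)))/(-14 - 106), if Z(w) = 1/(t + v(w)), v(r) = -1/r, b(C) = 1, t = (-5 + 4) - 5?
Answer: -12039/140 ≈ -85.993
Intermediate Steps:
t = -6 (t = -1 - 5 = -6)
Z(w) = 1/(-6 - 1/w)
-84 - (-239 + Z(b(6)))/(-14 - 106) = -84 - (-239 - 1*1/(1 + 6*1))/(-14 - 106) = -84 - (-239 - 1*1/(1 + 6))/(-120) = -84 - (-239 - 1*1/7)*(-1)/120 = -84 - (-239 - 1*1*⅐)*(-1)/120 = -84 - (-239 - ⅐)*(-1)/120 = -84 - (-1674)*(-1)/(7*120) = -84 - 1*279/140 = -84 - 279/140 = -12039/140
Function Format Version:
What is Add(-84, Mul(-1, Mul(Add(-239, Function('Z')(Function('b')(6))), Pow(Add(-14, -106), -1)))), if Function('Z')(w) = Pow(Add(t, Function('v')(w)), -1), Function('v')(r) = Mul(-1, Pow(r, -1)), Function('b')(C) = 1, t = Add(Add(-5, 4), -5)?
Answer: Rational(-12039, 140) ≈ -85.993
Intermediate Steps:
t = -6 (t = Add(-1, -5) = -6)
Function('Z')(w) = Pow(Add(-6, Mul(-1, Pow(w, -1))), -1)
Add(-84, Mul(-1, Mul(Add(-239, Function('Z')(Function('b')(6))), Pow(Add(-14, -106), -1)))) = Add(-84, Mul(-1, Mul(Add(-239, Mul(-1, 1, Pow(Add(1, Mul(6, 1)), -1))), Pow(Add(-14, -106), -1)))) = Add(-84, Mul(-1, Mul(Add(-239, Mul(-1, 1, Pow(Add(1, 6), -1))), Pow(-120, -1)))) = Add(-84, Mul(-1, Mul(Add(-239, Mul(-1, 1, Pow(7, -1))), Rational(-1, 120)))) = Add(-84, Mul(-1, Mul(Add(-239, Mul(-1, 1, Rational(1, 7))), Rational(-1, 120)))) = Add(-84, Mul(-1, Mul(Add(-239, Rational(-1, 7)), Rational(-1, 120)))) = Add(-84, Mul(-1, Mul(Rational(-1674, 7), Rational(-1, 120)))) = Add(-84, Mul(-1, Rational(279, 140))) = Add(-84, Rational(-279, 140)) = Rational(-12039, 140)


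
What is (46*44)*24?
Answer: 48576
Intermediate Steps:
(46*44)*24 = 2024*24 = 48576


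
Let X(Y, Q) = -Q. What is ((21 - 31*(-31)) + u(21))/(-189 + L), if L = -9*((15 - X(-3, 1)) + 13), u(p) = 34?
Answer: -508/225 ≈ -2.2578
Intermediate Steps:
L = -261 (L = -9*((15 - (-1)) + 13) = -9*((15 - 1*(-1)) + 13) = -9*((15 + 1) + 13) = -9*(16 + 13) = -9*29 = -261)
((21 - 31*(-31)) + u(21))/(-189 + L) = ((21 - 31*(-31)) + 34)/(-189 - 261) = ((21 + 961) + 34)/(-450) = (982 + 34)*(-1/450) = 1016*(-1/450) = -508/225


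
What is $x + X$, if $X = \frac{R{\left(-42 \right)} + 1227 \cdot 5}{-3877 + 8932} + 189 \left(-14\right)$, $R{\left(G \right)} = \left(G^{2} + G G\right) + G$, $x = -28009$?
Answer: $- \frac{51650468}{1685} \approx -30653.0$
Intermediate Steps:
$R{\left(G \right)} = G + 2 G^{2}$ ($R{\left(G \right)} = \left(G^{2} + G^{2}\right) + G = 2 G^{2} + G = G + 2 G^{2}$)
$X = - \frac{4455303}{1685}$ ($X = \frac{- 42 \left(1 + 2 \left(-42\right)\right) + 1227 \cdot 5}{-3877 + 8932} + 189 \left(-14\right) = \frac{- 42 \left(1 - 84\right) + 6135}{5055} - 2646 = \left(\left(-42\right) \left(-83\right) + 6135\right) \frac{1}{5055} - 2646 = \left(3486 + 6135\right) \frac{1}{5055} - 2646 = 9621 \cdot \frac{1}{5055} - 2646 = \frac{3207}{1685} - 2646 = - \frac{4455303}{1685} \approx -2644.1$)
$x + X = -28009 - \frac{4455303}{1685} = - \frac{51650468}{1685}$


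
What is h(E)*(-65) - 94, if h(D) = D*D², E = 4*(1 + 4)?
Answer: -520094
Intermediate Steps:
E = 20 (E = 4*5 = 20)
h(D) = D³
h(E)*(-65) - 94 = 20³*(-65) - 94 = 8000*(-65) - 94 = -520000 - 94 = -520094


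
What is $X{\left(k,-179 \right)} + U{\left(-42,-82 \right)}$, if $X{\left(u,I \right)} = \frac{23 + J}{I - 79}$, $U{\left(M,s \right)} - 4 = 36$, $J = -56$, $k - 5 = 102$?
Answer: $\frac{3451}{86} \approx 40.128$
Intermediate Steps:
$k = 107$ ($k = 5 + 102 = 107$)
$U{\left(M,s \right)} = 40$ ($U{\left(M,s \right)} = 4 + 36 = 40$)
$X{\left(u,I \right)} = - \frac{33}{-79 + I}$ ($X{\left(u,I \right)} = \frac{23 - 56}{I - 79} = - \frac{33}{-79 + I}$)
$X{\left(k,-179 \right)} + U{\left(-42,-82 \right)} = - \frac{33}{-79 - 179} + 40 = - \frac{33}{-258} + 40 = \left(-33\right) \left(- \frac{1}{258}\right) + 40 = \frac{11}{86} + 40 = \frac{3451}{86}$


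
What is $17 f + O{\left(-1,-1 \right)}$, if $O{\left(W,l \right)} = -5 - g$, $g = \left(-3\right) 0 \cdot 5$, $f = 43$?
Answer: $726$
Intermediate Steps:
$g = 0$ ($g = 0 \cdot 5 = 0$)
$O{\left(W,l \right)} = -5$ ($O{\left(W,l \right)} = -5 - 0 = -5 + 0 = -5$)
$17 f + O{\left(-1,-1 \right)} = 17 \cdot 43 - 5 = 731 - 5 = 726$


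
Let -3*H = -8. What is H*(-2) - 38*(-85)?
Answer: 9674/3 ≈ 3224.7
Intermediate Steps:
H = 8/3 (H = -1/3*(-8) = 8/3 ≈ 2.6667)
H*(-2) - 38*(-85) = (8/3)*(-2) - 38*(-85) = -16/3 + 3230 = 9674/3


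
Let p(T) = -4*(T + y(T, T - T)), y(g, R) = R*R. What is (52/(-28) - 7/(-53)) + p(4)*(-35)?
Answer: 207120/371 ≈ 558.28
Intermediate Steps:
y(g, R) = R²
p(T) = -4*T (p(T) = -4*(T + (T - T)²) = -4*(T + 0²) = -4*(T + 0) = -4*T)
(52/(-28) - 7/(-53)) + p(4)*(-35) = (52/(-28) - 7/(-53)) - 4*4*(-35) = (52*(-1/28) - 7*(-1/53)) - 16*(-35) = (-13/7 + 7/53) + 560 = -640/371 + 560 = 207120/371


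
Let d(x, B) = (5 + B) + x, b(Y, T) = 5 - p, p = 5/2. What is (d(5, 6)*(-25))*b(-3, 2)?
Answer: -1000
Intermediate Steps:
p = 5/2 (p = 5*(½) = 5/2 ≈ 2.5000)
b(Y, T) = 5/2 (b(Y, T) = 5 - 1*5/2 = 5 - 5/2 = 5/2)
d(x, B) = 5 + B + x
(d(5, 6)*(-25))*b(-3, 2) = ((5 + 6 + 5)*(-25))*(5/2) = (16*(-25))*(5/2) = -400*5/2 = -1000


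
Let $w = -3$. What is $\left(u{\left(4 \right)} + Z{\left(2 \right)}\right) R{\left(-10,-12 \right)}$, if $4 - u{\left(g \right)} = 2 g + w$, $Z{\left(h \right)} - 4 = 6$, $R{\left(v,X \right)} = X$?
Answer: $-108$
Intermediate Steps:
$Z{\left(h \right)} = 10$ ($Z{\left(h \right)} = 4 + 6 = 10$)
$u{\left(g \right)} = 7 - 2 g$ ($u{\left(g \right)} = 4 - \left(2 g - 3\right) = 4 - \left(-3 + 2 g\right) = 7 - 2 g$)
$\left(u{\left(4 \right)} + Z{\left(2 \right)}\right) R{\left(-10,-12 \right)} = \left(\left(7 - 8\right) + 10\right) \left(-12\right) = \left(-1 + 10\right) \left(-12\right) = 9 \left(-12\right) = -108$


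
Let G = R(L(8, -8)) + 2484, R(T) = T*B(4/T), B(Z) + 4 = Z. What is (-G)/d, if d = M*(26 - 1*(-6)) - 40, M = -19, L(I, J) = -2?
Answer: 104/27 ≈ 3.8519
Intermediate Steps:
B(Z) = -4 + Z
R(T) = T*(-4 + 4/T)
d = -648 (d = -19*(26 - 1*(-6)) - 40 = -19*(26 + 6) - 40 = -19*32 - 40 = -608 - 40 = -648)
G = 2496 (G = (4 - 4*(-2)) + 2484 = (4 + 8) + 2484 = 12 + 2484 = 2496)
(-G)/d = -1*2496/(-648) = -2496*(-1/648) = 104/27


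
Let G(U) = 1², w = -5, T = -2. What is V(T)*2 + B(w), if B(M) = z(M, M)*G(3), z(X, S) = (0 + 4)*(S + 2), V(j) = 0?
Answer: -12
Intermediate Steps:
z(X, S) = 8 + 4*S (z(X, S) = 4*(2 + S) = 8 + 4*S)
G(U) = 1
B(M) = 8 + 4*M (B(M) = (8 + 4*M)*1 = 8 + 4*M)
V(T)*2 + B(w) = 0*2 + (8 + 4*(-5)) = 0 + (8 - 20) = 0 - 12 = -12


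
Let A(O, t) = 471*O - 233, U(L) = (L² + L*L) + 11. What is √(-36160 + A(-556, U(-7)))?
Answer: 3*I*√33141 ≈ 546.14*I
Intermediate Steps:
U(L) = 11 + 2*L² (U(L) = (L² + L²) + 11 = 2*L² + 11 = 11 + 2*L²)
A(O, t) = -233 + 471*O
√(-36160 + A(-556, U(-7))) = √(-36160 + (-233 + 471*(-556))) = √(-36160 + (-233 - 261876)) = √(-36160 - 262109) = √(-298269) = 3*I*√33141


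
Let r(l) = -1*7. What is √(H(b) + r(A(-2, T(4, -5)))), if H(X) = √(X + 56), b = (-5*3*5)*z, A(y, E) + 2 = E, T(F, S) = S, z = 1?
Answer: √(-7 + I*√19) ≈ 0.78937 + 2.761*I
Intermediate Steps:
A(y, E) = -2 + E
r(l) = -7
b = -75 (b = (-5*3*5)*1 = -15*5*1 = -75*1 = -75)
H(X) = √(56 + X)
√(H(b) + r(A(-2, T(4, -5)))) = √(√(56 - 75) - 7) = √(√(-19) - 7) = √(I*√19 - 7) = √(-7 + I*√19)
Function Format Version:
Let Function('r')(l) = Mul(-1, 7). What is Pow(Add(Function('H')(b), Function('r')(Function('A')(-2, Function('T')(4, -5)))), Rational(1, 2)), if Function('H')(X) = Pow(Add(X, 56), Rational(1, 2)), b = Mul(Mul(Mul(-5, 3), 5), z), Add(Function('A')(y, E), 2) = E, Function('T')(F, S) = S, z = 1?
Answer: Pow(Add(-7, Mul(I, Pow(19, Rational(1, 2)))), Rational(1, 2)) ≈ Add(0.78937, Mul(2.7610, I))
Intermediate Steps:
Function('A')(y, E) = Add(-2, E)
Function('r')(l) = -7
b = -75 (b = Mul(Mul(Mul(-5, 3), 5), 1) = Mul(Mul(-15, 5), 1) = Mul(-75, 1) = -75)
Function('H')(X) = Pow(Add(56, X), Rational(1, 2))
Pow(Add(Function('H')(b), Function('r')(Function('A')(-2, Function('T')(4, -5)))), Rational(1, 2)) = Pow(Add(Pow(Add(56, -75), Rational(1, 2)), -7), Rational(1, 2)) = Pow(Add(Pow(-19, Rational(1, 2)), -7), Rational(1, 2)) = Pow(Add(Mul(I, Pow(19, Rational(1, 2))), -7), Rational(1, 2)) = Pow(Add(-7, Mul(I, Pow(19, Rational(1, 2)))), Rational(1, 2))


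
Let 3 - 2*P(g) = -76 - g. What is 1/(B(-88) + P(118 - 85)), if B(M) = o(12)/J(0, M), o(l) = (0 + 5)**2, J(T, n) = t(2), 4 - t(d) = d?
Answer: 2/137 ≈ 0.014599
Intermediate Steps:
t(d) = 4 - d
J(T, n) = 2 (J(T, n) = 4 - 1*2 = 4 - 2 = 2)
P(g) = 79/2 + g/2 (P(g) = 3/2 - (-76 - g)/2 = 3/2 + (38 + g/2) = 79/2 + g/2)
o(l) = 25 (o(l) = 5**2 = 25)
B(M) = 25/2
1/(B(-88) + P(118 - 85)) = 1/(25/2 + (79/2 + (118 - 85)/2)) = 1/(25/2 + (79/2 + (1/2)*33)) = 1/(25/2 + (79/2 + 33/2)) = 1/(25/2 + 56) = 1/(137/2) = 2/137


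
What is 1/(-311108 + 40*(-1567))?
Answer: -1/373788 ≈ -2.6753e-6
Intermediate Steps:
1/(-311108 + 40*(-1567)) = 1/(-311108 - 62680) = 1/(-373788) = -1/373788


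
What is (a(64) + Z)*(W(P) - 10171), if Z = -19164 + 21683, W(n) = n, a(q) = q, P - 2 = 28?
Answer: -26194203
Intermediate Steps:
P = 30 (P = 2 + 28 = 30)
Z = 2519
(a(64) + Z)*(W(P) - 10171) = (64 + 2519)*(30 - 10171) = 2583*(-10141) = -26194203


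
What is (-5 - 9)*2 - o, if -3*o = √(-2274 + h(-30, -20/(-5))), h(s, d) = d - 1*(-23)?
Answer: -28 + I*√2247/3 ≈ -28.0 + 15.801*I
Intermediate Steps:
h(s, d) = 23 + d (h(s, d) = d + 23 = 23 + d)
o = -I*√2247/3 (o = -√(-2274 + (23 - 20/(-5)))/3 = -√(-2274 + (23 - 20*(-⅕)))/3 = -√(-2274 + (23 + 4))/3 = -√(-2274 + 27)/3 = -I*√2247/3 ≈ -15.801*I)
(-5 - 9)*2 - o = (-5 - 9)*2 - (-1)*I*√2247/3 = -14*2 + I*√2247/3 = -28 + I*√2247/3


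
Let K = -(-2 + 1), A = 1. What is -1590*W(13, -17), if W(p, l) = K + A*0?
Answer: -1590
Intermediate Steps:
K = 1 (K = -1*(-1) = 1)
W(p, l) = 1 (W(p, l) = 1 + 1*0 = 1 + 0 = 1)
-1590*W(13, -17) = -1590*1 = -1590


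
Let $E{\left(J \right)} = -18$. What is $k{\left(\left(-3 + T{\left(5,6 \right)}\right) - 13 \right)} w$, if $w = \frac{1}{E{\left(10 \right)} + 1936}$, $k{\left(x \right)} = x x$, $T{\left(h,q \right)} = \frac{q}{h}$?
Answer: $\frac{2738}{23975} \approx 0.1142$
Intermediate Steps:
$k{\left(x \right)} = x^{2}$
$w = \frac{1}{1918}$ ($w = \frac{1}{-18 + 1936} = \frac{1}{1918} \approx 0.00052138$)
$k{\left(\left(-3 + T{\left(5,6 \right)}\right) - 13 \right)} w = \left(\left(-3 + \frac{6}{5}\right) - 13\right)^{2} \cdot \frac{1}{1918} = \left(- \frac{9}{5} - 13\right)^{2} \cdot \frac{1}{1918} = \left(- \frac{74}{5}\right)^{2} \cdot \frac{1}{1918} = \frac{5476}{25} \cdot \frac{1}{1918} = \frac{2738}{23975}$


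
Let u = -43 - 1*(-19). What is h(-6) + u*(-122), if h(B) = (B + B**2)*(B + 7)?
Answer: 2958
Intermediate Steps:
h(B) = (7 + B)*(B + B**2) (h(B) = (B + B**2)*(7 + B) = (7 + B)*(B + B**2))
u = -24 (u = -43 + 19 = -24)
h(-6) + u*(-122) = -6*(7 + (-6)**2 + 8*(-6)) - 24*(-122) = -6*(7 + 36 - 48) + 2928 = -6*(-5) + 2928 = 30 + 2928 = 2958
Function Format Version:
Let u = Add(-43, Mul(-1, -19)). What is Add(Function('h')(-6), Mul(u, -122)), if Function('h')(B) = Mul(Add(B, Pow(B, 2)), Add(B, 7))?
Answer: 2958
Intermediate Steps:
Function('h')(B) = Mul(Add(7, B), Add(B, Pow(B, 2))) (Function('h')(B) = Mul(Add(B, Pow(B, 2)), Add(7, B)) = Mul(Add(7, B), Add(B, Pow(B, 2))))
u = -24 (u = Add(-43, 19) = -24)
Add(Function('h')(-6), Mul(u, -122)) = Add(Mul(-6, Add(7, Pow(-6, 2), Mul(8, -6))), Mul(-24, -122)) = Add(Mul(-6, Add(7, 36, -48)), 2928) = Add(Mul(-6, -5), 2928) = Add(30, 2928) = 2958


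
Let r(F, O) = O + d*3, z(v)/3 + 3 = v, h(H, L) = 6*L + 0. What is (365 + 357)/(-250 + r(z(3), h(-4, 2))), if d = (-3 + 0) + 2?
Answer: -722/241 ≈ -2.9958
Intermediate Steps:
h(H, L) = 6*L
z(v) = -9 + 3*v
d = -1 (d = -3 + 2 = -1)
r(F, O) = -3 + O (r(F, O) = O - 1*3 = O - 3 = -3 + O)
(365 + 357)/(-250 + r(z(3), h(-4, 2))) = (365 + 357)/(-250 + (-3 + 6*2)) = 722/(-250 + (-3 + 12)) = 722/(-250 + 9) = 722/(-241) = 722*(-1/241) = -722/241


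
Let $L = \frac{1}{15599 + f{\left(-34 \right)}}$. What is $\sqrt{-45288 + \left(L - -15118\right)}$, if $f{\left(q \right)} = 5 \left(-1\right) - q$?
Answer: $\frac{i \sqrt{1842137837413}}{7814} \approx 173.7 i$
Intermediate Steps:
$f{\left(q \right)} = -5 - q$
$L = \frac{1}{15628}$ ($L = \frac{1}{15599 - -29} = \frac{1}{15599 + \left(-5 + 34\right)} = \frac{1}{15599 + 29} = \frac{1}{15628} \approx 6.3988 \cdot 10^{-5}$)
$\sqrt{-45288 + \left(L - -15118\right)} = \sqrt{-45288 + \left(\frac{1}{15628} - -15118\right)} = \sqrt{-45288 + \left(\frac{1}{15628} + 15118\right)} = \sqrt{-45288 + \frac{236264105}{15628}} = \sqrt{- \frac{471496759}{15628}} = \frac{i \sqrt{1842137837413}}{7814}$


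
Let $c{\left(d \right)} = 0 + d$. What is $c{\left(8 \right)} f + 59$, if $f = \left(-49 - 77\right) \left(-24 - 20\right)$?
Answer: $44411$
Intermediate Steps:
$f = 5544$ ($f = \left(-126\right) \left(-44\right) = 5544$)
$c{\left(d \right)} = d$
$c{\left(8 \right)} f + 59 = 8 \cdot 5544 + 59 = 44352 + 59 = 44411$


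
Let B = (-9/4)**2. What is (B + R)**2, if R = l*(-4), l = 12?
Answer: 471969/256 ≈ 1843.6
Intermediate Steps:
B = 81/16 (B = (-9*1/4)**2 = (-9/4)**2 = 81/16 ≈ 5.0625)
R = -48 (R = 12*(-4) = -48)
(B + R)**2 = (81/16 - 48)**2 = (-687/16)**2 = 471969/256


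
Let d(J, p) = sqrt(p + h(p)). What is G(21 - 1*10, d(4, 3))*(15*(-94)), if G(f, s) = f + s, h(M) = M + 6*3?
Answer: -15510 - 2820*sqrt(6) ≈ -22418.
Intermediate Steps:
h(M) = 18 + M (h(M) = M + 18 = 18 + M)
d(J, p) = sqrt(18 + 2*p) (d(J, p) = sqrt(p + (18 + p)) = sqrt(18 + 2*p))
G(21 - 1*10, d(4, 3))*(15*(-94)) = ((21 - 1*10) + sqrt(18 + 2*3))*(15*(-94)) = ((21 - 10) + sqrt(18 + 6))*(-1410) = (11 + sqrt(24))*(-1410) = (11 + 2*sqrt(6))*(-1410) = -15510 - 2820*sqrt(6)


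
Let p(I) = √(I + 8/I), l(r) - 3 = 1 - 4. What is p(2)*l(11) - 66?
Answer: -66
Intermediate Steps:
l(r) = 0 (l(r) = 3 + (1 - 4) = 3 - 3 = 0)
p(2)*l(11) - 66 = √(2 + 8/2)*0 - 66 = √(2 + 8*(½))*0 - 66 = √(2 + 4)*0 - 66 = √6*0 - 66 = 0 - 66 = -66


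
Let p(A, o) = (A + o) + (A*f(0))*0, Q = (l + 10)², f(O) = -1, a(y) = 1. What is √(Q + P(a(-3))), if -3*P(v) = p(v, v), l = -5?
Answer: √219/3 ≈ 4.9329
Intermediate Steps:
Q = 25 (Q = (-5 + 10)² = 5² = 25)
p(A, o) = A + o (p(A, o) = (A + o) + (A*(-1))*0 = (A + o) - A*0 = (A + o) + 0 = A + o)
P(v) = -2*v/3 (P(v) = -(v + v)/3 = -2*v/3)
√(Q + P(a(-3))) = √(25 - ⅔*1) = √(25 - ⅔) = √(73/3) = √219/3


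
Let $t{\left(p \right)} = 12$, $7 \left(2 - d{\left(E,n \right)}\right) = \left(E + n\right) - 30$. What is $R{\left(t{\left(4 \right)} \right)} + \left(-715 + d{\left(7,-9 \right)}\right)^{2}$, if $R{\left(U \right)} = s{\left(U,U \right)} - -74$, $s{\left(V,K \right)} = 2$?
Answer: $\frac{24595405}{49} \approx 5.0195 \cdot 10^{5}$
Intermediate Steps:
$d{\left(E,n \right)} = \frac{44}{7} - \frac{E}{7} - \frac{n}{7}$ ($d{\left(E,n \right)} = 2 - \frac{\left(E + n\right) - 30}{7} = 2 - \frac{-30 + E + n}{7} = 2 - \left(- \frac{30}{7} + \frac{E}{7} + \frac{n}{7}\right) = \frac{44}{7} - \frac{E}{7} - \frac{n}{7}$)
$R{\left(U \right)} = 76$ ($R{\left(U \right)} = 2 - -74 = 2 + 74 = 76$)
$R{\left(t{\left(4 \right)} \right)} + \left(-715 + d{\left(7,-9 \right)}\right)^{2} = 76 + \left(-715 - - \frac{46}{7}\right)^{2} = 76 + \left(-715 + \left(\frac{44}{7} - 1 + \frac{9}{7}\right)\right)^{2} = 76 + \left(-715 + \frac{46}{7}\right)^{2} = 76 + \left(- \frac{4959}{7}\right)^{2} = 76 + \frac{24591681}{49} = \frac{24595405}{49}$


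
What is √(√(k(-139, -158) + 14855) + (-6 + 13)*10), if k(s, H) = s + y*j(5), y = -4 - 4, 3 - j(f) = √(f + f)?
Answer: √(70 + 2*√(3673 + 2*√10)) ≈ 13.832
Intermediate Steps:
j(f) = 3 - √2*√f (j(f) = 3 - √(f + f) = 3 - √(2*f) = 3 - √2*√f)
y = -8
k(s, H) = -24 + s + 8*√10 (k(s, H) = s - 8*(3 - √2*√5) = s - 8*(3 - √10) = s + (-24 + 8*√10) = -24 + s + 8*√10)
√(√(k(-139, -158) + 14855) + (-6 + 13)*10) = √(√((-24 - 139 + 8*√10) + 14855) + (-6 + 13)*10) = √(√((-163 + 8*√10) + 14855) + 7*10) = √(√(14692 + 8*√10) + 70) = √(70 + √(14692 + 8*√10))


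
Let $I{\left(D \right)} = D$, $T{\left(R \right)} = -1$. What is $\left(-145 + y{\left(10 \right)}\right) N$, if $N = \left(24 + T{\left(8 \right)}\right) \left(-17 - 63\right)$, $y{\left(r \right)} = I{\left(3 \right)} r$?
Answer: $211600$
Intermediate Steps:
$y{\left(r \right)} = 3 r$
$N = -1840$ ($N = \left(24 - 1\right) \left(-17 - 63\right) = 23 \left(-80\right) = -1840$)
$\left(-145 + y{\left(10 \right)}\right) N = \left(-145 + 3 \cdot 10\right) \left(-1840\right) = \left(-145 + 30\right) \left(-1840\right) = \left(-115\right) \left(-1840\right) = 211600$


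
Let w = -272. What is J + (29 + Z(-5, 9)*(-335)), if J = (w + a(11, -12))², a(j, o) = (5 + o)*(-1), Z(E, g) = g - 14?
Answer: 71929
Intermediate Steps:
Z(E, g) = -14 + g
a(j, o) = -5 - o
J = 70225 (J = (-272 + (-5 - 1*(-12)))² = (-272 + (-5 + 12))² = (-272 + 7)² = (-265)² = 70225)
J + (29 + Z(-5, 9)*(-335)) = 70225 + (29 + (-14 + 9)*(-335)) = 70225 + (29 - 5*(-335)) = 70225 + (29 + 1675) = 70225 + 1704 = 71929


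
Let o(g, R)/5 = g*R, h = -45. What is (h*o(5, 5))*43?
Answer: -241875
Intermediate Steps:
o(g, R) = 5*R*g (o(g, R) = 5*(g*R) = 5*(R*g) = 5*R*g)
(h*o(5, 5))*43 = -225*5*5*43 = -45*125*43 = -5625*43 = -241875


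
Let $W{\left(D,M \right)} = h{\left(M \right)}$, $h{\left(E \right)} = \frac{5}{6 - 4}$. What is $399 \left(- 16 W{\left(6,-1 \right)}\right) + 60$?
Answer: $-15900$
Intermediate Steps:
$h{\left(E \right)} = \frac{5}{2}$
$W{\left(D,M \right)} = \frac{5}{2}$
$399 \left(- 16 W{\left(6,-1 \right)}\right) + 60 = 399 \left(\left(-16\right) \frac{5}{2}\right) + 60 = 399 \left(-40\right) + 60 = -15960 + 60 = -15900$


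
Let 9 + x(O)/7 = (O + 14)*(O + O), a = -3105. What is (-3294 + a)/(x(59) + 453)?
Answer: -6399/60688 ≈ -0.10544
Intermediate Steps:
x(O) = -63 + 14*O*(14 + O) (x(O) = -63 + 7*((O + 14)*(O + O)) = -63 + 7*((14 + O)*(2*O)) = -63 + 7*(2*O*(14 + O)) = -63 + 14*O*(14 + O))
(-3294 + a)/(x(59) + 453) = (-3294 - 3105)/((-63 + 14*59² + 196*59) + 453) = -6399/((-63 + 14*3481 + 11564) + 453) = -6399/((-63 + 48734 + 11564) + 453) = -6399/(60235 + 453) = -6399/60688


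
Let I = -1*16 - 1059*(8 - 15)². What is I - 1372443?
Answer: -1424350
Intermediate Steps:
I = -51907 (I = -16 - 1059*(-7)² = -16 - 1059*49 = -16 - 51891 = -51907)
I - 1372443 = -51907 - 1372443 = -1424350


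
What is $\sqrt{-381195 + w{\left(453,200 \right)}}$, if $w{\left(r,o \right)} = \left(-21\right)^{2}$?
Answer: $3 i \sqrt{42306} \approx 617.05 i$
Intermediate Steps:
$w{\left(r,o \right)} = 441$
$\sqrt{-381195 + w{\left(453,200 \right)}} = \sqrt{-381195 + 441} = \sqrt{-380754} = 3 i \sqrt{42306}$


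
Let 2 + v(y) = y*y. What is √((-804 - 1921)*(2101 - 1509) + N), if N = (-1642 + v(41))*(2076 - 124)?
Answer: 4*I*√96311 ≈ 1241.4*I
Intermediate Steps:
v(y) = -2 + y² (v(y) = -2 + y*y = -2 + y²)
N = 72224 (N = (-1642 + (-2 + 41²))*(2076 - 124) = (-1642 + (-2 + 1681))*1952 = (-1642 + 1679)*1952 = 37*1952 = 72224)
√((-804 - 1921)*(2101 - 1509) + N) = √((-804 - 1921)*(2101 - 1509) + 72224) = √(-2725*592 + 72224) = √(-1613200 + 72224) = √(-1540976) = 4*I*√96311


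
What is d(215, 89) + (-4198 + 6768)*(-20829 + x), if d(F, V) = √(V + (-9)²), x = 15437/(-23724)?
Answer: -634998983405/11862 + √170 ≈ -5.3532e+7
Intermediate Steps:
x = -15437/23724 (x = 15437*(-1/23724) = -15437/23724 ≈ -0.65069)
d(F, V) = √(81 + V) (d(F, V) = √(V + 81) = √(81 + V))
d(215, 89) + (-4198 + 6768)*(-20829 + x) = √(81 + 89) + (-4198 + 6768)*(-20829 - 15437/23724) = √170 + 2570*(-494162633/23724) = √170 - 634998983405/11862 = -634998983405/11862 + √170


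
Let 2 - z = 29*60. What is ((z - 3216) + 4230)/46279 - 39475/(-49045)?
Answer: 358270989/453950711 ≈ 0.78923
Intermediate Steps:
z = -1738 (z = 2 - 29*60 = 2 - 1*1740 = 2 - 1740 = -1738)
((z - 3216) + 4230)/46279 - 39475/(-49045) = ((-1738 - 3216) + 4230)/46279 - 39475/(-49045) = (-4954 + 4230)*(1/46279) - 39475*(-1/49045) = -724*1/46279 + 7895/9809 = -724/46279 + 7895/9809 = 358270989/453950711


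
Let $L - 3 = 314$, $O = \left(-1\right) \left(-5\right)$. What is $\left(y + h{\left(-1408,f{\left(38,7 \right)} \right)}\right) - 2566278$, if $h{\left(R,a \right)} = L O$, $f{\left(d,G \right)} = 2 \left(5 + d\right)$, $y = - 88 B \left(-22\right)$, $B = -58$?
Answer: $-2676981$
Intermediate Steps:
$O = 5$
$L = 317$ ($L = 3 + 314 = 317$)
$y = -112288$ ($y = \left(-88\right) \left(-58\right) \left(-22\right) = 5104 \left(-22\right) = -112288$)
$f{\left(d,G \right)} = 10 + 2 d$
$h{\left(R,a \right)} = 1585$ ($h{\left(R,a \right)} = 317 \cdot 5 = 1585$)
$\left(y + h{\left(-1408,f{\left(38,7 \right)} \right)}\right) - 2566278 = \left(-112288 + 1585\right) - 2566278 = -110703 - 2566278 = -2676981$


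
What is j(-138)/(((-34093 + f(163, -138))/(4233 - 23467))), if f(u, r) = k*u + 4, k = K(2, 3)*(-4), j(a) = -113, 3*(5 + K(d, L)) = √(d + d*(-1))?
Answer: -2173442/30829 ≈ -70.500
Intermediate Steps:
K(d, L) = -5 (K(d, L) = -5 + √(d + d*(-1))/3 = -5 + √(d - d)/3 = -5 + √0/3 = -5 + (⅓)*0 = -5 + 0 = -5)
k = 20 (k = -5*(-4) = 20)
f(u, r) = 4 + 20*u (f(u, r) = 20*u + 4 = 4 + 20*u)
j(-138)/(((-34093 + f(163, -138))/(4233 - 23467))) = -113*(4233 - 23467)/(-34093 + (4 + 20*163)) = -113*(-19234/(-34093 + (4 + 3260))) = -113*(-19234/(-34093 + 3264)) = -113/((-30829*(-1/19234))) = -113/30829/19234 = -113*19234/30829 = -2173442/30829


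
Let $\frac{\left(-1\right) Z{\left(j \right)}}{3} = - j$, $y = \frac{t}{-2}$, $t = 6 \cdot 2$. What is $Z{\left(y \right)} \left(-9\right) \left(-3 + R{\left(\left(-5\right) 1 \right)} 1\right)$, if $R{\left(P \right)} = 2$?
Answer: $-162$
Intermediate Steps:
$t = 12$
$y = -6$ ($y = \frac{12}{-2} = 12 \left(- \frac{1}{2}\right) = -6$)
$Z{\left(j \right)} = 3 j$ ($Z{\left(j \right)} = - 3 \left(- j\right) = 3 j$)
$Z{\left(y \right)} \left(-9\right) \left(-3 + R{\left(\left(-5\right) 1 \right)} 1\right) = 3 \left(-6\right) \left(-9\right) \left(-3 + 2 \cdot 1\right) = \left(-18\right) \left(-9\right) \left(-3 + 2\right) = 162 \left(-1\right) = -162$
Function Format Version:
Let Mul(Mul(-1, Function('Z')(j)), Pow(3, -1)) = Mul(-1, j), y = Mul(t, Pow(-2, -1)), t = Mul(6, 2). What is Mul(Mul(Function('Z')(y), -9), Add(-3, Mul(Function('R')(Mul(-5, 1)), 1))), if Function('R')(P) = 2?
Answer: -162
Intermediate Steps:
t = 12
y = -6 (y = Mul(12, Pow(-2, -1)) = Mul(12, Rational(-1, 2)) = -6)
Function('Z')(j) = Mul(3, j) (Function('Z')(j) = Mul(-3, Mul(-1, j)) = Mul(3, j))
Mul(Mul(Function('Z')(y), -9), Add(-3, Mul(Function('R')(Mul(-5, 1)), 1))) = Mul(Mul(Mul(3, -6), -9), Add(-3, Mul(2, 1))) = Mul(Mul(-18, -9), Add(-3, 2)) = Mul(162, -1) = -162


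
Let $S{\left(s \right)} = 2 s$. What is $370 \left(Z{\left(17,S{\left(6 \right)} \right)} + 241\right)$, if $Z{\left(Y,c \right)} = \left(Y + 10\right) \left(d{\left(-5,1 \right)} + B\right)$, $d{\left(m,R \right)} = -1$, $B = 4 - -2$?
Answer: $139120$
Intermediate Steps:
$B = 6$ ($B = 4 + 2 = 6$)
$Z{\left(Y,c \right)} = 50 + 5 Y$ ($Z{\left(Y,c \right)} = \left(Y + 10\right) \left(-1 + 6\right) = \left(10 + Y\right) 5 = 50 + 5 Y$)
$370 \left(Z{\left(17,S{\left(6 \right)} \right)} + 241\right) = 370 \left(\left(50 + 5 \cdot 17\right) + 241\right) = 370 \left(\left(50 + 85\right) + 241\right) = 370 \left(135 + 241\right) = 370 \cdot 376 = 139120$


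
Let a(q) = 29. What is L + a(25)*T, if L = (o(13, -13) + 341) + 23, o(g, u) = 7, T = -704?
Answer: -20045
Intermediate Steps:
L = 371 (L = (7 + 341) + 23 = 348 + 23 = 371)
L + a(25)*T = 371 + 29*(-704) = 371 - 20416 = -20045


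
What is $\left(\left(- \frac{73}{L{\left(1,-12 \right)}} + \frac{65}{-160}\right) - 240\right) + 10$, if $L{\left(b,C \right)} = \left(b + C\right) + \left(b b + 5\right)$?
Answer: $- \frac{34529}{160} \approx -215.81$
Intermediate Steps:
$L{\left(b,C \right)} = 5 + C + b + b^{2}$ ($L{\left(b,C \right)} = \left(C + b\right) + \left(b^{2} + 5\right) = \left(C + b\right) + \left(5 + b^{2}\right) = 5 + C + b + b^{2}$)
$\left(\left(- \frac{73}{L{\left(1,-12 \right)}} + \frac{65}{-160}\right) - 240\right) + 10 = \left(\left(- \frac{73}{5 - 12 + 1 + 1^{2}} + \frac{65}{-160}\right) - 240\right) + 10 = \left(\left(- \frac{73}{5 - 12 + 1 + 1} + 65 \left(- \frac{1}{160}\right)\right) - 240\right) + 10 = \left(\left(- \frac{73}{-5} - \frac{13}{32}\right) - 240\right) + 10 = \left(\left(\left(-73\right) \left(- \frac{1}{5}\right) - \frac{13}{32}\right) - 240\right) + 10 = \left(\left(\frac{73}{5} - \frac{13}{32}\right) - 240\right) + 10 = \left(\frac{2271}{160} - 240\right) + 10 = - \frac{36129}{160} + 10 = - \frac{34529}{160}$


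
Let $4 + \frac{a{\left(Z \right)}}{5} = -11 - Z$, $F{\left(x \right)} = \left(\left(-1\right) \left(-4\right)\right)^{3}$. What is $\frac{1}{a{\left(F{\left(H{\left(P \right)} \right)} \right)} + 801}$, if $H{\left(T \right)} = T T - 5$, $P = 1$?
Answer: $\frac{1}{406} \approx 0.0024631$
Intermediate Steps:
$H{\left(T \right)} = -5 + T^{2}$ ($H{\left(T \right)} = T^{2} - 5 = -5 + T^{2}$)
$F{\left(x \right)} = 64$ ($F{\left(x \right)} = 4^{3} = 64$)
$a{\left(Z \right)} = -75 - 5 Z$ ($a{\left(Z \right)} = -20 + 5 \left(-11 - Z\right) = -20 - \left(55 + 5 Z\right) = -75 - 5 Z$)
$\frac{1}{a{\left(F{\left(H{\left(P \right)} \right)} \right)} + 801} = \frac{1}{\left(-75 - 320\right) + 801} = \frac{1}{-395 + 801} = \frac{1}{406}$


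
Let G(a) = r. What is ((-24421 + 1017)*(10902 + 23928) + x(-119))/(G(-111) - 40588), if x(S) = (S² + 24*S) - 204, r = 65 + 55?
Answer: 815150219/40468 ≈ 20143.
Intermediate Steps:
r = 120
x(S) = -204 + S² + 24*S
G(a) = 120
((-24421 + 1017)*(10902 + 23928) + x(-119))/(G(-111) - 40588) = ((-24421 + 1017)*(10902 + 23928) + (-204 + (-119)² + 24*(-119)))/(120 - 40588) = (-23404*34830 + (-204 + 14161 - 2856))/(-40468) = (-815161320 + 11101)*(-1/40468) = -815150219*(-1/40468) = 815150219/40468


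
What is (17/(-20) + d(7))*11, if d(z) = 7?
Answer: 1353/20 ≈ 67.650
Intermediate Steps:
(17/(-20) + d(7))*11 = (17/(-20) + 7)*11 = (17*(-1/20) + 7)*11 = (-17/20 + 7)*11 = (123/20)*11 = 1353/20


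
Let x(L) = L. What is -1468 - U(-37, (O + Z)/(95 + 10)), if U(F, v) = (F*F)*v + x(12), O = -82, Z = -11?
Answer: -9361/35 ≈ -267.46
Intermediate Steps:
U(F, v) = 12 + v*F² (U(F, v) = (F*F)*v + 12 = F²*v + 12 = v*F² + 12 = 12 + v*F²)
-1468 - U(-37, (O + Z)/(95 + 10)) = -1468 - (12 + ((-82 - 11)/(95 + 10))*(-37)²) = -1468 - (12 - 93/105*1369) = -1468 - (12 - 93*1/105*1369) = -1468 - (12 - 31/35*1369) = -1468 - (12 - 42439/35) = -1468 - 1*(-42019/35) = -1468 + 42019/35 = -9361/35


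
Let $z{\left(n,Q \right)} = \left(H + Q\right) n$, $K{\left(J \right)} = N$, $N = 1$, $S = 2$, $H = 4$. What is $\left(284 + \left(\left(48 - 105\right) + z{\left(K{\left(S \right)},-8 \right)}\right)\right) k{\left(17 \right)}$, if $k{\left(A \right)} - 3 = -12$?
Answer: $-2007$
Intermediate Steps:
$k{\left(A \right)} = -9$ ($k{\left(A \right)} = 3 - 12 = -9$)
$K{\left(J \right)} = 1$
$z{\left(n,Q \right)} = n \left(4 + Q\right)$ ($z{\left(n,Q \right)} = \left(4 + Q\right) n = n \left(4 + Q\right)$)
$\left(284 + \left(\left(48 - 105\right) + z{\left(K{\left(S \right)},-8 \right)}\right)\right) k{\left(17 \right)} = \left(284 + \left(\left(48 - 105\right) + 1 \left(4 - 8\right)\right)\right) \left(-9\right) = \left(284 + \left(-57 + 1 \left(-4\right)\right)\right) \left(-9\right) = \left(284 - 61\right) \left(-9\right) = 223 \left(-9\right) = -2007$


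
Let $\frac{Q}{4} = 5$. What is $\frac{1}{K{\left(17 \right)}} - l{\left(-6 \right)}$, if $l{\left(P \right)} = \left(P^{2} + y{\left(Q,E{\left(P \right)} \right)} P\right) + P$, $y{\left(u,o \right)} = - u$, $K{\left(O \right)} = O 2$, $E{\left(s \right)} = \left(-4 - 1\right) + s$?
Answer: $- \frac{5099}{34} \approx -149.97$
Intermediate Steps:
$Q = 20$ ($Q = 4 \cdot 5 = 20$)
$E{\left(s \right)} = -5 + s$
$K{\left(O \right)} = 2 O$
$l{\left(P \right)} = P^{2} - 19 P$ ($l{\left(P \right)} = \left(P^{2} + \left(-1\right) 20 P\right) + P = \left(P^{2} - 20 P\right) + P = P^{2} - 19 P$)
$\frac{1}{K{\left(17 \right)}} - l{\left(-6 \right)} = \frac{1}{2 \cdot 17} - - 6 \left(-19 - 6\right) = \frac{1}{34} - \left(-6\right) \left(-25\right) = \frac{1}{34} - 150 = - \frac{5099}{34}$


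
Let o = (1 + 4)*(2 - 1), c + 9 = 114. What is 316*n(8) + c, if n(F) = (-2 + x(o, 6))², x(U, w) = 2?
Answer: 105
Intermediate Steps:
c = 105 (c = -9 + 114 = 105)
o = 5 (o = 5*1 = 5)
n(F) = 0 (n(F) = (-2 + 2)² = 0² = 0)
316*n(8) + c = 316*0 + 105 = 0 + 105 = 105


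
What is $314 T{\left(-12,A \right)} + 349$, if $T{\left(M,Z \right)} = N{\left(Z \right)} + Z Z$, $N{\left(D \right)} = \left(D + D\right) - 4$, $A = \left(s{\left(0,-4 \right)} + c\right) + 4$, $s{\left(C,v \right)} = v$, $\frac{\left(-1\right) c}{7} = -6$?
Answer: $579365$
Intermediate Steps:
$c = 42$ ($c = \left(-7\right) \left(-6\right) = 42$)
$A = 42$ ($A = \left(-4 + 42\right) + 4 = 38 + 4 = 42$)
$N{\left(D \right)} = -4 + 2 D$ ($N{\left(D \right)} = 2 D - 4 = -4 + 2 D$)
$T{\left(M,Z \right)} = -4 + Z^{2} + 2 Z$ ($T{\left(M,Z \right)} = \left(-4 + 2 Z\right) + Z Z = \left(-4 + 2 Z\right) + Z^{2} = -4 + Z^{2} + 2 Z$)
$314 T{\left(-12,A \right)} + 349 = 314 \left(-4 + 42^{2} + 2 \cdot 42\right) + 349 = 314 \left(-4 + 1764 + 84\right) + 349 = 314 \cdot 1844 + 349 = 579016 + 349 = 579365$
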